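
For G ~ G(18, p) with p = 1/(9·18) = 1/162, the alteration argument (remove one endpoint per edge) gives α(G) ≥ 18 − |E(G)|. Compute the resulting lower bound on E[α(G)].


E[|E(G)|] = C(18, 2)·p = 153 · (1/162) = 17/18.
E[α(G)] ≥ n − E[|E(G)|] = 18 − 17/18 = 307/18.
Numerically: ≈ 17.05556.
(This is only a lower bound; the true E[α(G)] may be larger.)

E[α(G)] ≥ 307/18 ≈ 17.05556.


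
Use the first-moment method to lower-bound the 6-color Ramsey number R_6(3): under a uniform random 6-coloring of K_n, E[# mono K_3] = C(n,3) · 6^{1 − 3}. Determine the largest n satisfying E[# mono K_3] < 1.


We need C(n, 3) · 6^{1 − 3} < 1, i.e. C(n, 3) < 6^{3 − 1} = 36.
Check values of n near the boundary:
  n = 3: C(3, 3) = 1; 1 < 36? YES
  n = 4: C(4, 3) = 4; 4 < 36? YES
  n = 5: C(5, 3) = 10; 10 < 36? YES
  n = 6: C(6, 3) = 20; 20 < 36? YES
  n = 7: C(7, 3) = 35; 35 < 36? YES
  n = 8: C(8, 3) = 56; 56 < 36? NO
  n = 9: C(9, 3) = 84; 84 < 36? NO
  n = 10: C(10, 3) = 120; 120 < 36? NO
The largest n with C(n, 3) < 36 is n = 7 (where E[X] = 35/36 ≈ 0.9722). Hence R_6(3) > 7, i.e. R_6(3) ≥ 8.

Largest n = 7; hence R_6(3) > 7.


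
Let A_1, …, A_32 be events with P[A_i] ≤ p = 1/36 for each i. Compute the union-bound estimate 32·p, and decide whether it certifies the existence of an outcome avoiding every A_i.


Union bound: P[∪_{i=1}^{32} A_i] ≤ Σ_i P[A_i] ≤ 32·p = 32·(1/36) = 8/9.
Numerically: 8/9 ≈ 0.889.
Is 8/9 < 1? YES.
Since P[∪ A_i] ≤ 8/9 < 1, the complement has P[∩ A_i^c] ≥ 1 − 8/9 = 1/9 > 0, so some outcome avoids every A_i.

32·p = 8/9 ≈ 0.889; existence CERTIFIED by the union bound.


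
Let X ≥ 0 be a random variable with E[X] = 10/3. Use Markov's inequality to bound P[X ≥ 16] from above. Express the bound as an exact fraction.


μ = E[X] = 10/3, a = 16.
Markov: P[X ≥ 16] ≤ μ/a = (10/3)/16 = 5/24.
Numerically: ≈ 0.208333.
(Since a = 16 > μ = 3.333333, the bound 5/24 is < 1 and informative.)

P[X ≥ 16] ≤ 5/24 ≈ 0.208333.


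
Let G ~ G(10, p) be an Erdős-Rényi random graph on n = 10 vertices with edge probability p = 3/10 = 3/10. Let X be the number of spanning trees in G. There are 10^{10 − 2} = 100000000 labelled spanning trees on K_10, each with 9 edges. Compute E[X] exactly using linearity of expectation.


K_10 has 10^{10 − 2} = 100000000 labelled spanning trees.
For each such spanning tree H, let X_H = 1 if all 9 edges of H are present in G. Then P[X_H = 1] = p^{9} = (3/10)^{9} = 19683/1000000000.
Summing the indicators: E[X] = Σ_H E[X_H] = 100000000 · p^{9} = 100000000 · 19683/1000000000 = 19683/10.
Numerically: E[X] ≈ 1968.

E[X] = 100000000 · (3/10)^{9} = 19683/10 ≈ 1968.


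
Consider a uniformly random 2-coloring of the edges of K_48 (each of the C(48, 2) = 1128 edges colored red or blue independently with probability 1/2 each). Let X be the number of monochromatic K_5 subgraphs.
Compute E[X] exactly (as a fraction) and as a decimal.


Let X = Σ_S X_S over the C(48, 5) = 1712304 subsets S of size 5, where X_S = 1 if the K_5 on S is monochromatic.
For a fixed S, the K_5 on S has C(5, 2) = 10 edges. P[all 10 edges red] = (1/2)^10, and likewise for blue, so P[monochromatic] = 2·(1/2)^10 = 2^{1 − 10} = 1/512.
By linearity of expectation: E[X] = C(48, 5) · 2^{1 − 10} = 1712304 · 1/512 = 107019/32.
Numerically: E[X] ≈ 3344.3438.

E[X] = C(48,5)·2^(1−C(5,2)) = 107019/32 ≈ 3344.3438.


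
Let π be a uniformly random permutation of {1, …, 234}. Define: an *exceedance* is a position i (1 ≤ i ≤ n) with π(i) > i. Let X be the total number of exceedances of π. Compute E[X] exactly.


Write X = Σ_{i=1}^{234} X_i, where X_i = 1_{π(i) > i}.
For each fixed i, π(i) is uniform over {1, …, 234} (marginal of a uniform permutation), so P[π(i) > i] = (n − i)/n. Summing: Σ_{i=1}^{234} (n − i)/n = (0 + 1 + … + 233)/234 = 234(234 − 1)/(2·234) = (234 − 1)/2.
Hence E[X] = Σ_{i=1}^{234} (234 − i)/234 = 233/2 ≈ 116.5000.

E[X] = 233/2 = 116.5000.


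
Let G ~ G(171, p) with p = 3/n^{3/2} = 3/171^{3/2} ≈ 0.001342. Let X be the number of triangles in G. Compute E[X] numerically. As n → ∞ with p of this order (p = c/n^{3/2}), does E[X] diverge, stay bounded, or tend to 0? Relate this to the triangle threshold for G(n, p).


Number of potential triangles: C(171, 3) = 818805.
Each occurs with probability p³ ≈ (0.001342)³ ≈ 2.414801e-09.
By linearity: E[X] = C(171, 3)·p³ ≈ 818805 · 2.414801e-09 ≈ 0.0020.
Since α = 3/2 > 1, p = c/n^{3/2} = o(1/n) is below the triangle threshold p ~ 1/n. Asymptotically E[X] ~ (c³/6)·n^{3(1−α)} = (3³/6)·n^{-1.5} → 0, so by Markov's inequality G has no triangles w.h.p.

E[X] ≈ 0.0020; in regime p = Θ(1/n^{3/2}) E[X] tends to 0 (below the triangle threshold p ~ 1/n).


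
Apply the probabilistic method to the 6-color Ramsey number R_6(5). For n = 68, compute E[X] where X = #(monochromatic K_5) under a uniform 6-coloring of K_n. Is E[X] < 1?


E[X] = C(68, 5) · 6^{1 − 10} = 10424128 · 6^{−9} = 10424128/10077696.
As a reduced fraction: E[X] = 162877/157464 ≈ 1.0343761.
Is E[X] < 1? NO.
Since E[X] ≥ 1, the first-moment bound is inconclusive at n = 68; it does NOT by itself certify R_6(5) > 68.

E[X] = 162877/157464 ≈ 1.0343761; E[X] ≥ 1; first-moment method inconclusive here.


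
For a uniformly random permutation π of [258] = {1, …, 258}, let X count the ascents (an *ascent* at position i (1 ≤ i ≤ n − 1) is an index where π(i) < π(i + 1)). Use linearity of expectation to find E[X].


Write X = Σ X_I over i = 1, …, 257, with X_I the indicator of one ascent.
There are 257 indicators.
For each fixed i, the pair (π(i), π(i+1)) is a uniformly random ordered pair of distinct values from {1, …, 258}; by symmetry P[π(i) < π(i+1)] = 1/2.
By linearity: E[X] = 257 · (1/2) = (258 − 1) · (1/2) = 257/2 ≈ 128.5000.

E[X] = 257/2 = 128.5000.


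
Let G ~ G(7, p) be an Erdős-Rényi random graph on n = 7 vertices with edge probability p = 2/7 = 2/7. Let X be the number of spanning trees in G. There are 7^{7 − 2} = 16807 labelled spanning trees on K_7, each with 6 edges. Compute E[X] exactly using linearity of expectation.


K_7 has 7^{7 − 2} = 16807 labelled spanning trees.
For each such spanning tree H, let X_H = 1 if all 6 edges of H are present in G. Then P[X_H = 1] = p^{6} = (2/7)^{6} = 64/117649.
By linearity: E[X] = Σ_H E[X_H] = 16807 · p^{6} = 16807 · 64/117649 = 64/7.
Numerically: E[X] ≈ 9.14.

E[X] = 16807 · (2/7)^{6} = 64/7 ≈ 9.14.


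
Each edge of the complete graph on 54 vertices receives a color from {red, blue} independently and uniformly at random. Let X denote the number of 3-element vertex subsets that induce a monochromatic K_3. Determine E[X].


Let X = Σ_S X_S over the C(54, 3) = 24804 subsets S of size 3, where X_S = 1 if the K_3 on S is monochromatic.
For a fixed S, the K_3 on S has C(3, 2) = 3 edges. P[all 3 edges red] = (1/2)^3, and likewise for blue, so P[monochromatic] = 2·(1/2)^3 = 2^{1 − 3} = 1/4.
Summing: E[X] = C(54, 3) · 2^{1 − 3} = 24804 · 1/4 = 6201.
Numerically: E[X] ≈ 6201.000.

E[X] = C(54,3)·2^(1−C(3,2)) = 6201 ≈ 6201.000.


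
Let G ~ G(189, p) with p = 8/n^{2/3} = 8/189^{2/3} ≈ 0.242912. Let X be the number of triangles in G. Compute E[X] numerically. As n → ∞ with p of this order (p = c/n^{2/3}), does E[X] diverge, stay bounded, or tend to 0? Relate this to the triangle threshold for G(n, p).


Number of potential triangles: C(189, 3) = 1107414.
Each occurs with probability p³ ≈ (0.242912)³ ≈ 1.43333053e-02.
By linearity: E[X] = C(189, 3)·p³ ≈ 1107414 · 1.43333053e-02 ≈ 15872.902998.
Since α = 2/3 < 1, p = c/n^{2/3} ≫ 1/n is above the triangle threshold p ~ 1/n. Asymptotically E[X] ~ (c³/6)·n^{3(1−α)} = (8³/6)·n^{1} → ∞; triangles are abundant w.h.p.

E[X] ≈ 15872.902998; in regime p = Θ(1/n^{2/3}) E[X] diverges (above the triangle threshold p ~ 1/n).


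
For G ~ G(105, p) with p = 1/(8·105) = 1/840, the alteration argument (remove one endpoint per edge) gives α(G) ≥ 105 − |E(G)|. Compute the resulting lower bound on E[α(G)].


E[|E(G)|] = C(105, 2)·p = 5460 · (1/840) = 13/2.
E[α(G)] ≥ n − E[|E(G)|] = 105 − 13/2 = 197/2.
Numerically: ≈ 98.500.
(This is only a lower bound; the true E[α(G)] may be larger.)

E[α(G)] ≥ 197/2 ≈ 98.500.


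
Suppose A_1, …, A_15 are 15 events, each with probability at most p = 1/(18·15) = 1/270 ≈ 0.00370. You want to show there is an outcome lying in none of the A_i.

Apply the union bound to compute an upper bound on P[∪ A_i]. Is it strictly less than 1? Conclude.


Union bound: P[∪_{i=1}^{15} A_i] ≤ Σ_i P[A_i] ≤ 15·p = 15·(1/270) = 1/18.
Numerically: 1/18 ≈ 0.05556.
Is 1/18 < 1? YES.
Since P[∪ A_i] ≤ 1/18 < 1, the complement has P[∩ A_i^c] ≥ 1 − 1/18 = 17/18 > 0, so some outcome avoids every A_i.

15·p = 1/18 ≈ 0.05556; existence CERTIFIED by the union bound.


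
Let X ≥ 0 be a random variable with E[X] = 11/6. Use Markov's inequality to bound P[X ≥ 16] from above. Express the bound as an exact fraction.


μ = E[X] = 11/6, a = 16.
Markov: P[X ≥ 16] ≤ μ/a = (11/6)/16 = 11/96.
Numerically: ≈ 0.1146.
(Since a = 16 > μ = 1.8333, the bound 11/96 is < 1 and informative.)

P[X ≥ 16] ≤ 11/96 ≈ 0.1146.


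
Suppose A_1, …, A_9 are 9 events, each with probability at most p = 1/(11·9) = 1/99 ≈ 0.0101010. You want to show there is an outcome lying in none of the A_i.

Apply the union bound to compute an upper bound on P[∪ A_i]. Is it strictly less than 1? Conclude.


Union bound: P[∪_{i=1}^{9} A_i] ≤ Σ_i P[A_i] ≤ 9·p = 9·(1/99) = 1/11.
Numerically: 1/11 ≈ 0.0909091.
Is 1/11 < 1? YES.
Since P[∪ A_i] ≤ 1/11 < 1, the complement has P[∩ A_i^c] ≥ 1 − 1/11 = 10/11 > 0, so some outcome avoids every A_i.

9·p = 1/11 ≈ 0.0909091; existence CERTIFIED by the union bound.


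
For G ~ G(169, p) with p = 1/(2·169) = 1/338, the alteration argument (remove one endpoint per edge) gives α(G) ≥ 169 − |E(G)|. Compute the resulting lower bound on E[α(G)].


E[|E(G)|] = C(169, 2)·p = 14196 · (1/338) = 42.
E[α(G)] ≥ n − E[|E(G)|] = 169 − 42 = 127.
Numerically: ≈ 127.0000.
(This is only a lower bound; the true E[α(G)] may be larger.)

E[α(G)] ≥ 127 ≈ 127.0000.


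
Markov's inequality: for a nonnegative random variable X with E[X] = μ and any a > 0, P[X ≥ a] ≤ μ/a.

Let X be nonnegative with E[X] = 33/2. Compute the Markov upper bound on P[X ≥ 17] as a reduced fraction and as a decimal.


μ = E[X] = 33/2, a = 17.
Markov: P[X ≥ 17] ≤ μ/a = (33/2)/17 = 33/34.
Numerically: ≈ 0.971.
(Since a = 17 > μ = 16.500, the bound 33/34 is < 1 and informative.)

P[X ≥ 17] ≤ 33/34 ≈ 0.971.


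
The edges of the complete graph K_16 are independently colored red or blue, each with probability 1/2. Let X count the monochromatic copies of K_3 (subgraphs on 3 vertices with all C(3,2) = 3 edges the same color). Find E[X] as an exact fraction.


Let X = Σ_S X_S over the C(16, 3) = 560 subsets S of size 3, where X_S = 1 if the K_3 on S is monochromatic.
For a fixed S, the K_3 on S has C(3, 2) = 3 edges. P[all 3 edges red] = (1/2)^3, and likewise for blue, so P[monochromatic] = 2·(1/2)^3 = 2^{1 − 3} = 1/4.
By linearity: E[X] = C(16, 3) · 2^{1 − 3} = 560 · 1/4 = 140.
Numerically: E[X] ≈ 140.000000.

E[X] = C(16,3)·2^(1−C(3,2)) = 140 ≈ 140.000000.


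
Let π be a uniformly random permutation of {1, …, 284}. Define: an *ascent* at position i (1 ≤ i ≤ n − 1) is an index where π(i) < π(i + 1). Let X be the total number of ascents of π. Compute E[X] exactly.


Write X = Σ X_I over i = 1, …, 283, with X_I the indicator of one ascent.
There are 283 indicators.
For each fixed i, the pair (π(i), π(i+1)) is a uniformly random ordered pair of distinct values from {1, …, 284}; by symmetry P[π(i) < π(i+1)] = 1/2.
By linearity: E[X] = 283 · (1/2) = (284 − 1) · (1/2) = 283/2 ≈ 141.500000.

E[X] = 283/2 = 141.500000.


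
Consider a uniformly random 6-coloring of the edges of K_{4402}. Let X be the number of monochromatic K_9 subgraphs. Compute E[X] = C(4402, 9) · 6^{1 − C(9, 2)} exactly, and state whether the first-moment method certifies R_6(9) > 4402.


E[X] = C(4402, 9) · 6^{1 − 36} = 1696419745356657449393393700 · 6^{−35} = 1696419745356657449393393700/1719070799748422591028658176.
As a reduced fraction: E[X] = 141368312113054787449449475/143255899979035215919054848 ≈ 0.987.
Is E[X] < 1? YES.
Since E[X] < 1, there exists a 6-coloring of K_{4402} with no monochromatic K_9; hence R_6(9) > 4402.

E[X] = 141368312113054787449449475/143255899979035215919054848 ≈ 0.987; E[X] < 1, so R_6(9) > 4402.


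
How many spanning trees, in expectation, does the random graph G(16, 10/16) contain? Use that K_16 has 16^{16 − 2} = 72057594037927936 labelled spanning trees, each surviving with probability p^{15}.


K_16 has 16^{16 − 2} = 72057594037927936 labelled spanning trees.
For each such spanning tree H, let X_H = 1 if all 15 edges of H are present in G. Then P[X_H = 1] = p^{15} = (5/8)^{15} = 30517578125/35184372088832.
By linearity: E[X] = Σ_H E[X_H] = 72057594037927936 · p^{15} = 72057594037927936 · 30517578125/35184372088832 = 62500000000000.
Numerically: E[X] ≈ 6.25e+13.

E[X] = 72057594037927936 · (5/8)^{15} = 62500000000000 ≈ 6.25e+13.


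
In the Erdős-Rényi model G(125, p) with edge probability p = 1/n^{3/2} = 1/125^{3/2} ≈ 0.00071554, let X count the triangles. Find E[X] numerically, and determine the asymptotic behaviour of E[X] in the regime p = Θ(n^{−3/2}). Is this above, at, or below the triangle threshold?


Number of potential triangles: C(125, 3) = 317750.
Each occurs with probability p³ ≈ (0.00071554)³ ≈ 3.6635738e-10.
By linearity: E[X] = C(125, 3)·p³ ≈ 317750 · 3.6635738e-10 ≈ 0.00012.
Since α = 3/2 > 1, p = c/n^{3/2} = o(1/n) is below the triangle threshold p ~ 1/n. Asymptotically E[X] ~ (c³/6)·n^{3(1−α)} = (1³/6)·n^{-1.5} → 0, so by Markov's inequality G has no triangles w.h.p.

E[X] ≈ 0.00012; in regime p = Θ(1/n^{3/2}) E[X] tends to 0 (below the triangle threshold p ~ 1/n).


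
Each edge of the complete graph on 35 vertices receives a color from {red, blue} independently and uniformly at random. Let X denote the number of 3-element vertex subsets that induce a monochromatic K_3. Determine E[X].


Let X = Σ_S X_S over the C(35, 3) = 6545 subsets S of size 3, where X_S = 1 if the K_3 on S is monochromatic.
For a fixed S, the K_3 on S has C(3, 2) = 3 edges. P[all 3 edges red] = (1/2)^3, and likewise for blue, so P[monochromatic] = 2·(1/2)^3 = 2^{1 − 3} = 1/4.
Summing: E[X] = C(35, 3) · 2^{1 − 3} = 6545 · 1/4 = 6545/4.
Numerically: E[X] ≈ 1636.25000.

E[X] = C(35,3)·2^(1−C(3,2)) = 6545/4 ≈ 1636.25000.


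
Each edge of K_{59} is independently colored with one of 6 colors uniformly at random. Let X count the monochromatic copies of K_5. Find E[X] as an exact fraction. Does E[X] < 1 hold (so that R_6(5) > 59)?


E[X] = C(59, 5) · 6^{1 − 10} = 5006386 · 6^{−9} = 5006386/10077696.
As a reduced fraction: E[X] = 2503193/5038848 ≈ 0.496779.
Is E[X] < 1? YES.
Since E[X] < 1, there exists a 6-coloring of K_{59} with no monochromatic K_5; hence R_6(5) > 59.

E[X] = 2503193/5038848 ≈ 0.496779; E[X] < 1, so R_6(5) > 59.


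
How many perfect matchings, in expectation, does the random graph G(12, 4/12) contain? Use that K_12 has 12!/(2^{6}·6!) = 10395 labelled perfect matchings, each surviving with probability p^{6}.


K_12 has 12!/(2^{6}·6!) = 10395 labelled perfect matchings.
For each such perfect matching H, let X_H = 1 if all 6 edges of H are present in G. Then P[X_H = 1] = p^{6} = (1/3)^{6} = 1/729.
By linearity of expectation: E[X] = Σ_H E[X_H] = 10395 · p^{6} = 10395 · 1/729 = 385/27.
Numerically: E[X] ≈ 14.259.

E[X] = 10395 · (1/3)^{6} = 385/27 ≈ 14.259.


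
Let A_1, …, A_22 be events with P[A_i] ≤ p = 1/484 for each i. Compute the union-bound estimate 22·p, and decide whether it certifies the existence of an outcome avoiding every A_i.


Union bound: P[∪_{i=1}^{22} A_i] ≤ Σ_i P[A_i] ≤ 22·p = 22·(1/484) = 1/22.
Numerically: 1/22 ≈ 0.0454545.
Is 1/22 < 1? YES.
Since P[∪ A_i] ≤ 1/22 < 1, the complement has P[∩ A_i^c] ≥ 1 − 1/22 = 21/22 > 0, so some outcome avoids every A_i.

22·p = 1/22 ≈ 0.0454545; existence CERTIFIED by the union bound.


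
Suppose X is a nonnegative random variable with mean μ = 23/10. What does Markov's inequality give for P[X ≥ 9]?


μ = E[X] = 23/10, a = 9.
Markov: P[X ≥ 9] ≤ μ/a = (23/10)/9 = 23/90.
Numerically: ≈ 0.2556.
(Since a = 9 > μ = 2.3000, the bound 23/90 is < 1 and informative.)

P[X ≥ 9] ≤ 23/90 ≈ 0.2556.


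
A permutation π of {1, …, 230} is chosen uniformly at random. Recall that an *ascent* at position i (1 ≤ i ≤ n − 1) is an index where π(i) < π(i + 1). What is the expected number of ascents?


Write X = Σ X_I over i = 1, …, 229, with X_I the indicator of one ascent.
There are 229 indicators.
For each fixed i, the pair (π(i), π(i+1)) is a uniformly random ordered pair of distinct values from {1, …, 230}; by symmetry P[π(i) < π(i+1)] = 1/2.
By linearity: E[X] = 229 · (1/2) = (230 − 1) · (1/2) = 229/2 ≈ 114.500.

E[X] = 229/2 = 114.500.


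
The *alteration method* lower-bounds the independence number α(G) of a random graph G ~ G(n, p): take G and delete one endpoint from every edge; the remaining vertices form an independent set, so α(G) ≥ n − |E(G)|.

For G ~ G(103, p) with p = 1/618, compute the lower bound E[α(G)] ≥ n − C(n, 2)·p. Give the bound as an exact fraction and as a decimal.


E[|E(G)|] = C(103, 2)·p = 5253 · (1/618) = 17/2.
E[α(G)] ≥ n − E[|E(G)|] = 103 − 17/2 = 189/2.
Numerically: ≈ 94.50000.
(This is only a lower bound; the true E[α(G)] may be larger.)

E[α(G)] ≥ 189/2 ≈ 94.50000.


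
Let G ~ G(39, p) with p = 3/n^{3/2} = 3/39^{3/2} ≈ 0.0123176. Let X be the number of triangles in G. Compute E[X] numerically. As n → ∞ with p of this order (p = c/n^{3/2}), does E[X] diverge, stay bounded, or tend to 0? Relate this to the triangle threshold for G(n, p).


Number of potential triangles: C(39, 3) = 9139.
Each occurs with probability p³ ≈ (0.0123176)³ ≈ 1.86884392e-06.
By linearity: E[X] = C(39, 3)·p³ ≈ 9139 · 1.86884392e-06 ≈ 0.017079.
Since α = 3/2 > 1, p = c/n^{3/2} = o(1/n) is below the triangle threshold p ~ 1/n. Asymptotically E[X] ~ (c³/6)·n^{3(1−α)} = (3³/6)·n^{-1.5} → 0, so by Markov's inequality G has no triangles w.h.p.

E[X] ≈ 0.017079; in regime p = Θ(1/n^{3/2}) E[X] tends to 0 (below the triangle threshold p ~ 1/n).


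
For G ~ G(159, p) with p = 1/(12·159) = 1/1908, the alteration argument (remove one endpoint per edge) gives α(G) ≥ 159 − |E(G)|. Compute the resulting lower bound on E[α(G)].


E[|E(G)|] = C(159, 2)·p = 12561 · (1/1908) = 79/12.
E[α(G)] ≥ n − E[|E(G)|] = 159 − 79/12 = 1829/12.
Numerically: ≈ 152.4167.
(This is only a lower bound; the true E[α(G)] may be larger.)

E[α(G)] ≥ 1829/12 ≈ 152.4167.


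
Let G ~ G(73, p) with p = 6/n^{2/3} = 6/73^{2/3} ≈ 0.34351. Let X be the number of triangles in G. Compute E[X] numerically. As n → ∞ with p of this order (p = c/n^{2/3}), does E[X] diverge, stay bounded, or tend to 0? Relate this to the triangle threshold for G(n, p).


Number of potential triangles: C(73, 3) = 62196.
Each occurs with probability p³ ≈ (0.34351)³ ≈ 4.0532933e-02.
By linearity: E[X] = C(73, 3)·p³ ≈ 62196 · 4.0532933e-02 ≈ 2520.98630.
Since α = 2/3 < 1, p = c/n^{2/3} ≫ 1/n is above the triangle threshold p ~ 1/n. Asymptotically E[X] ~ (c³/6)·n^{3(1−α)} = (6³/6)·n^{1} → ∞; triangles are abundant w.h.p.

E[X] ≈ 2520.98630; in regime p = Θ(1/n^{2/3}) E[X] diverges (above the triangle threshold p ~ 1/n).


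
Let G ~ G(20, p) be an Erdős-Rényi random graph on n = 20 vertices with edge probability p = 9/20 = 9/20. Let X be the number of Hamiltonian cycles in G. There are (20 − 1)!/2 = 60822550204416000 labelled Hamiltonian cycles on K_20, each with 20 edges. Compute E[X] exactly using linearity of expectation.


K_20 has (20 − 1)!/2 = 60822550204416000 labelled Hamiltonian cycles.
For each such Hamiltonian cycle H, let X_H = 1 if all 20 edges of H are present in G. Then P[X_H = 1] = p^{20} = (9/20)^{20} = 12157665459056928801/104857600000000000000000000.
Summing the indicators: E[X] = Σ_H E[X_H] = 60822550204416000 · p^{20} = 60822550204416000 · 12157665459056928801/104857600000000000000000000 = 180532279724605553545860280221/25600000000000000000.
Numerically: E[X] ≈ 7.052e+09.

E[X] = 60822550204416000 · (9/20)^{20} = 180532279724605553545860280221/25600000000000000000 ≈ 7.052e+09.


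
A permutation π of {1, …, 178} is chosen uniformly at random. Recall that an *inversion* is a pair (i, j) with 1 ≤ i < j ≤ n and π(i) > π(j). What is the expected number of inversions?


Write X = Σ X_I over the C(178, 2) = 15753 pairs i < j, with X_I the indicator of one inversion.
There are 15753 indicators.
For each fixed pair i < j, the values π(i) and π(j) are two distinct elements of {1, …, 178} in uniformly random order; by symmetry P[π(i) > π(j)] = 1/2.
By linearity: E[X] = 15753 · (1/2) = C(178, 2) · (1/2) = 15753/2 = 15753/2 ≈ 7876.5000.

E[X] = 15753/2 = 7876.5000.


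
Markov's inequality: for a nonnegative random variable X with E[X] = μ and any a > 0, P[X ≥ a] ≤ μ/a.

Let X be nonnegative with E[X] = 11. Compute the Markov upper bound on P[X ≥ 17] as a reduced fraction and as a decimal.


μ = E[X] = 11, a = 17.
Markov: P[X ≥ 17] ≤ μ/a = (11)/17 = 11/17.
Numerically: ≈ 0.647059.
(Since a = 17 > μ = 11.000000, the bound 11/17 is < 1 and informative.)

P[X ≥ 17] ≤ 11/17 ≈ 0.647059.


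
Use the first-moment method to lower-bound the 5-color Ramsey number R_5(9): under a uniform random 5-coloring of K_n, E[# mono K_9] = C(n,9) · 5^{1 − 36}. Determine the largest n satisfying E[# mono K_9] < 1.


We need C(n, 9) · 5^{1 − 36} < 1, i.e. C(n, 9) < 5^{36 − 1} = 2910383045673370361328125.
Check values of n near the boundary:
  n = 2167: C(2167, 9) = 2855899084841489792706810; 2855899084841489792706810 < 2910383045673370361328125? YES
  n = 2168: C(2168, 9) = 2867804175977929537095120; 2867804175977929537095120 < 2910383045673370361328125? YES
  n = 2169: C(2169, 9) = 2879753360044504243499683; 2879753360044504243499683 < 2910383045673370361328125? YES
  n = 2170: C(2170, 9) = 2891746779868845075610510; 2891746779868845075610510 < 2910383045673370361328125? YES
  n = 2171: C(2171, 9) = 2903784578674959601827205; 2903784578674959601827205 < 2910383045673370361328125? YES
  n = 2172: C(2172, 9) = 2915866900084148060642020; 2915866900084148060642020 < 2910383045673370361328125? NO
The largest n with C(n, 9) < 2910383045673370361328125 is n = 2171 (where E[X] = 580756915734991920365441/582076609134674072265625 ≈ 0.997733). Hence R_5(9) > 2171, i.e. R_5(9) ≥ 2172.

Largest n = 2171; hence R_5(9) > 2171.


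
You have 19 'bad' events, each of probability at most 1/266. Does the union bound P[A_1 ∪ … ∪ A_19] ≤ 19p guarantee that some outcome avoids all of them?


Union bound: P[∪_{i=1}^{19} A_i] ≤ Σ_i P[A_i] ≤ 19·p = 19·(1/266) = 1/14.
Numerically: 1/14 ≈ 0.071429.
Is 1/14 < 1? YES.
Since P[∪ A_i] ≤ 1/14 < 1, the complement has P[∩ A_i^c] ≥ 1 − 1/14 = 13/14 > 0, so some outcome avoids every A_i.

19·p = 1/14 ≈ 0.071429; existence CERTIFIED by the union bound.


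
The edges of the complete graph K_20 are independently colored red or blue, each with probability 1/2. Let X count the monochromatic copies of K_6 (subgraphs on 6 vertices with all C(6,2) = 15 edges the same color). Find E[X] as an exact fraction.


Let X = Σ_S X_S over the C(20, 6) = 38760 subsets S of size 6, where X_S = 1 if the K_6 on S is monochromatic.
For a fixed S, the K_6 on S has C(6, 2) = 15 edges. P[all 15 edges red] = (1/2)^15, and likewise for blue, so P[monochromatic] = 2·(1/2)^15 = 2^{1 − 15} = 1/16384.
By linearity: E[X] = C(20, 6) · 2^{1 − 15} = 38760 · 1/16384 = 4845/2048.
Numerically: E[X] ≈ 2.3657.

E[X] = C(20,6)·2^(1−C(6,2)) = 4845/2048 ≈ 2.3657.


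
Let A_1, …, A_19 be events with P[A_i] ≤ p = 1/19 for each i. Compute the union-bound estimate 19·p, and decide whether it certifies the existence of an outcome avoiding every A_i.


Union bound: P[∪_{i=1}^{19} A_i] ≤ Σ_i P[A_i] ≤ 19·p = 19·(1/19) = 1.
Numerically: 1 ≈ 1.000.
Is 1 < 1? NO.
Since the bound 1 is ≥ 1, the union bound is uninformative here; it does NOT by itself certify existence.

19·p = 1 ≈ 1.000; existence NOT certified by the union bound.


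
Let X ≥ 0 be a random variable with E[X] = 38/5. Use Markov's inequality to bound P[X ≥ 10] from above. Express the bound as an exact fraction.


μ = E[X] = 38/5, a = 10.
Markov: P[X ≥ 10] ≤ μ/a = (38/5)/10 = 19/25.
Numerically: ≈ 0.76000.
(Since a = 10 > μ = 7.60000, the bound 19/25 is < 1 and informative.)

P[X ≥ 10] ≤ 19/25 ≈ 0.76000.


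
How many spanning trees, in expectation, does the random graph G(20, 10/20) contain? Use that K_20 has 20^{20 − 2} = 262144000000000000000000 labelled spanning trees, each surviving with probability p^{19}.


K_20 has 20^{20 − 2} = 262144000000000000000000 labelled spanning trees.
For each such spanning tree H, let X_H = 1 if all 19 edges of H are present in G. Then P[X_H = 1] = p^{19} = (1/2)^{19} = 1/524288.
By linearity: E[X] = Σ_H E[X_H] = 262144000000000000000000 · p^{19} = 262144000000000000000000 · 1/524288 = 500000000000000000.
Numerically: E[X] ≈ 5e+17.

E[X] = 262144000000000000000000 · (1/2)^{19} = 500000000000000000 ≈ 5e+17.


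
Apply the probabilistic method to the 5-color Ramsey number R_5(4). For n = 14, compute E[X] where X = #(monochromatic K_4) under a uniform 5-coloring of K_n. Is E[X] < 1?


E[X] = C(14, 4) · 5^{1 − 6} = 1001 · 5^{−5} = 1001/3125.
As a reduced fraction: E[X] = 1001/3125 ≈ 0.32032.
Is E[X] < 1? YES.
Since E[X] < 1, there exists a 5-coloring of K_{14} with no monochromatic K_4; hence R_5(4) > 14.

E[X] = 1001/3125 ≈ 0.32032; E[X] < 1, so R_5(4) > 14.


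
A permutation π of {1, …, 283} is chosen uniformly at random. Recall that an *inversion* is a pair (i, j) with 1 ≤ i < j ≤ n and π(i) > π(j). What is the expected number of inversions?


Write X = Σ X_I over the C(283, 2) = 39903 pairs i < j, with X_I the indicator of one inversion.
There are 39903 indicators.
For each fixed pair i < j, the values π(i) and π(j) are two distinct elements of {1, …, 283} in uniformly random order; by symmetry P[π(i) > π(j)] = 1/2.
By linearity: E[X] = 39903 · (1/2) = C(283, 2) · (1/2) = 39903/2 = 39903/2 ≈ 19951.50000.

E[X] = 39903/2 = 19951.50000.


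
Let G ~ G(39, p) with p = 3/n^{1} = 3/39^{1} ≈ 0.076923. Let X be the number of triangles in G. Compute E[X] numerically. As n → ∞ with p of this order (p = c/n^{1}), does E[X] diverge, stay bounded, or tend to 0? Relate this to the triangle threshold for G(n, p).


Number of potential triangles: C(39, 3) = 9139.
Each occurs with probability p³ ≈ (0.076923)³ ≈ 4.5516614e-04.
By linearity: E[X] = C(39, 3)·p³ ≈ 9139 · 4.5516614e-04 ≈ 4.15976.
Here α = 1, so p = 3/n is exactly at the triangle threshold p ~ 1/n. Asymptotically E[X] → c³/6 = 3³/6 = 9/2 ≈ 4.50000, a bounded constant. In this regime the triangle count is asymptotically Poisson(c³/6).

E[X] ≈ 4.15976; in regime p = Θ(1/n^{1}) E[X] stays bounded (at the triangle threshold p ~ 1/n).


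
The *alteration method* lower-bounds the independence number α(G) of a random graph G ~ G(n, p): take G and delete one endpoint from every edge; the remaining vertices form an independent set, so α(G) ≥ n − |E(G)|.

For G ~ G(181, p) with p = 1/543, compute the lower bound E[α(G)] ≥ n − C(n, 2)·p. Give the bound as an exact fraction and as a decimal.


E[|E(G)|] = C(181, 2)·p = 16290 · (1/543) = 30.
E[α(G)] ≥ n − E[|E(G)|] = 181 − 30 = 151.
Numerically: ≈ 151.00000.
(This is only a lower bound; the true E[α(G)] may be larger.)

E[α(G)] ≥ 151 ≈ 151.00000.


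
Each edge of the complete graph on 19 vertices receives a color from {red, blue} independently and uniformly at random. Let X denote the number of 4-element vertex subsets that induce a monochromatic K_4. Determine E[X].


Let X = Σ_S X_S over the C(19, 4) = 3876 subsets S of size 4, where X_S = 1 if the K_4 on S is monochromatic.
For a fixed S, the K_4 on S has C(4, 2) = 6 edges. P[all 6 edges red] = (1/2)^6, and likewise for blue, so P[monochromatic] = 2·(1/2)^6 = 2^{1 − 6} = 1/32.
By linearity: E[X] = C(19, 4) · 2^{1 − 6} = 3876 · 1/32 = 969/8.
Numerically: E[X] ≈ 121.1250.

E[X] = C(19,4)·2^(1−C(4,2)) = 969/8 ≈ 121.1250.


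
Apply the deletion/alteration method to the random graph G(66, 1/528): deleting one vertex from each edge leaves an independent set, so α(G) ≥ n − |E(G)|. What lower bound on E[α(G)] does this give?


E[|E(G)|] = C(66, 2)·p = 2145 · (1/528) = 65/16.
E[α(G)] ≥ n − E[|E(G)|] = 66 − 65/16 = 991/16.
Numerically: ≈ 61.93750.
(This is only a lower bound; the true E[α(G)] may be larger.)

E[α(G)] ≥ 991/16 ≈ 61.93750.


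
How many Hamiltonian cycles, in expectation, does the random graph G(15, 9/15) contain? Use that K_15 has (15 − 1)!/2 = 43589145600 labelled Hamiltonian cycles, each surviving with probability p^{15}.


K_15 has (15 − 1)!/2 = 43589145600 labelled Hamiltonian cycles.
For each such Hamiltonian cycle H, let X_H = 1 if all 15 edges of H are present in G. Then P[X_H = 1] = p^{15} = (3/5)^{15} = 14348907/30517578125.
By linearity: E[X] = Σ_H E[X_H] = 43589145600 · p^{15} = 43589145600 · 14348907/30517578125 = 25018263856954368/1220703125.
Numerically: E[X] ≈ 2.049e+07.

E[X] = 43589145600 · (3/5)^{15} = 25018263856954368/1220703125 ≈ 2.049e+07.


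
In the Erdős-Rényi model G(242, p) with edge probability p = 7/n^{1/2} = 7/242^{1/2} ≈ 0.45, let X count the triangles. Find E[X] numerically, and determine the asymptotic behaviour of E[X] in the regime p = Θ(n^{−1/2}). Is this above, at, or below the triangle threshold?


Number of potential triangles: C(242, 3) = 2332880.
Each occurs with probability p³ ≈ (0.45)³ ≈ 9.11111e-02.
By linearity: E[X] = C(242, 3)·p³ ≈ 2332880 · 9.11111e-02 ≈ 212551.156.
Since α = 1/2 < 1, p = c/n^{1/2} ≫ 1/n is above the triangle threshold p ~ 1/n. Asymptotically E[X] ~ (c³/6)·n^{3(1−α)} = (7³/6)·n^{1.5} → ∞; triangles are abundant w.h.p.

E[X] ≈ 212551.156; in regime p = Θ(1/n^{1/2}) E[X] diverges (above the triangle threshold p ~ 1/n).


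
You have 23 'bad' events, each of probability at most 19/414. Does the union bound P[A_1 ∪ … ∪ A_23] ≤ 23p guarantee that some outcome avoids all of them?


Union bound: P[∪_{i=1}^{23} A_i] ≤ Σ_i P[A_i] ≤ 23·p = 23·(19/414) = 19/18.
Numerically: 19/18 ≈ 1.056.
Is 19/18 < 1? NO.
Since the bound 19/18 is ≥ 1, the union bound is uninformative here; it does NOT by itself certify existence.

23·p = 19/18 ≈ 1.056; existence NOT certified by the union bound.


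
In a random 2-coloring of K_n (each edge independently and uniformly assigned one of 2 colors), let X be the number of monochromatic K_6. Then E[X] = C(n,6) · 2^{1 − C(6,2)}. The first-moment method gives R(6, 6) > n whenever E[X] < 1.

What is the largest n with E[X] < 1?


We need C(n, 6) · 2^{1 − 15} < 1, i.e. C(n, 6) < 2^{15 − 1} = 16384.
Check values of n near the boundary:
  n = 15: C(15, 6) = 5005; 5005 < 16384? YES
  n = 16: C(16, 6) = 8008; 8008 < 16384? YES
  n = 17: C(17, 6) = 12376; 12376 < 16384? YES
  n = 18: C(18, 6) = 18564; 18564 < 16384? NO
The largest n with C(n, 6) < 16384 is n = 17 (where E[X] = 1547/2048 ≈ 0.75537). Hence R(6, 6) > 17, i.e. R(6, 6) ≥ 18.

Largest n = 17; hence R(6, 6) > 17.


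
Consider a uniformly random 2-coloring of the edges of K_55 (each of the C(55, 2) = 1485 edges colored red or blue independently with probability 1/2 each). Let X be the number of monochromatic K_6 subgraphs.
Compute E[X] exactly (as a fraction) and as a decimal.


Let X = Σ_S X_S over the C(55, 6) = 28989675 subsets S of size 6, where X_S = 1 if the K_6 on S is monochromatic.
For a fixed S, the K_6 on S has C(6, 2) = 15 edges. P[all 15 edges red] = (1/2)^15, and likewise for blue, so P[monochromatic] = 2·(1/2)^15 = 2^{1 − 15} = 1/16384.
By linearity: E[X] = C(55, 6) · 2^{1 − 15} = 28989675 · 1/16384 = 28989675/16384.
Numerically: E[X] ≈ 1769.389343.

E[X] = C(55,6)·2^(1−C(6,2)) = 28989675/16384 ≈ 1769.389343.


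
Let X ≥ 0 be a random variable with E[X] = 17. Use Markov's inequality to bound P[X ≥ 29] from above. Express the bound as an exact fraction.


μ = E[X] = 17, a = 29.
Markov: P[X ≥ 29] ≤ μ/a = (17)/29 = 17/29.
Numerically: ≈ 0.586.
(Since a = 29 > μ = 17.000, the bound 17/29 is < 1 and informative.)

P[X ≥ 29] ≤ 17/29 ≈ 0.586.


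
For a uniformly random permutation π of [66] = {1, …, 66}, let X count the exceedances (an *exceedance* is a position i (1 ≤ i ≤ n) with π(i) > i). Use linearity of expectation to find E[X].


Write X = Σ_{i=1}^{66} X_i, where X_i = 1_{π(i) > i}.
For each fixed i, π(i) is uniform over {1, …, 66} (marginal of a uniform permutation), so P[π(i) > i] = (n − i)/n. Summing: Σ_{i=1}^{66} (n − i)/n = (0 + 1 + … + 65)/66 = 66(66 − 1)/(2·66) = (66 − 1)/2.
Hence E[X] = Σ_{i=1}^{66} (66 − i)/66 = 65/2 ≈ 32.50000.

E[X] = 65/2 = 32.50000.


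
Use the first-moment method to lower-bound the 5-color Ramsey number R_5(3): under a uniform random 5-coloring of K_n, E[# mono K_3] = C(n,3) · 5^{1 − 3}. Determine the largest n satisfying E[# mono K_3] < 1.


We need C(n, 3) · 5^{1 − 3} < 1, i.e. C(n, 3) < 5^{3 − 1} = 25.
Check values of n near the boundary:
  n = 4: C(4, 3) = 4; 4 < 25? YES
  n = 5: C(5, 3) = 10; 10 < 25? YES
  n = 6: C(6, 3) = 20; 20 < 25? YES
  n = 7: C(7, 3) = 35; 35 < 25? NO
  n = 8: C(8, 3) = 56; 56 < 25? NO
The largest n with C(n, 3) < 25 is n = 6 (where E[X] = 4/5 ≈ 0.8000). Hence R_5(3) > 6, i.e. R_5(3) ≥ 7.

Largest n = 6; hence R_5(3) > 6.


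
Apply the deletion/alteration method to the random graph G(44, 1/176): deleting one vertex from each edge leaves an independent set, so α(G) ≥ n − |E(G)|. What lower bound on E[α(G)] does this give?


E[|E(G)|] = C(44, 2)·p = 946 · (1/176) = 43/8.
E[α(G)] ≥ n − E[|E(G)|] = 44 − 43/8 = 309/8.
Numerically: ≈ 38.6250.
(This is only a lower bound; the true E[α(G)] may be larger.)

E[α(G)] ≥ 309/8 ≈ 38.6250.


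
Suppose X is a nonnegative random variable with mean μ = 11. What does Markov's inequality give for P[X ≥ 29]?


μ = E[X] = 11, a = 29.
Markov: P[X ≥ 29] ≤ μ/a = (11)/29 = 11/29.
Numerically: ≈ 0.3793.
(Since a = 29 > μ = 11.0000, the bound 11/29 is < 1 and informative.)

P[X ≥ 29] ≤ 11/29 ≈ 0.3793.


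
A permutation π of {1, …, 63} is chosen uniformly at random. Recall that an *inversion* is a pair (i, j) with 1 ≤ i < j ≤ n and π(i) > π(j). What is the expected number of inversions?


Write X = Σ X_I over the C(63, 2) = 1953 pairs i < j, with X_I the indicator of one inversion.
There are 1953 indicators.
For each fixed pair i < j, the values π(i) and π(j) are two distinct elements of {1, …, 63} in uniformly random order; by symmetry P[π(i) > π(j)] = 1/2.
By linearity: E[X] = 1953 · (1/2) = C(63, 2) · (1/2) = 1953/2 = 1953/2 ≈ 976.5000.

E[X] = 1953/2 = 976.5000.


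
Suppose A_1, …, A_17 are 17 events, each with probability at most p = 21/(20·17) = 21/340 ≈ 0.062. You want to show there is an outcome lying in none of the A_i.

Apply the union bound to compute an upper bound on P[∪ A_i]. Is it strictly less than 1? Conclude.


Union bound: P[∪_{i=1}^{17} A_i] ≤ Σ_i P[A_i] ≤ 17·p = 17·(21/340) = 21/20.
Numerically: 21/20 ≈ 1.050.
Is 21/20 < 1? NO.
Since the bound 21/20 is ≥ 1, the union bound is uninformative here; it does NOT by itself certify existence.

17·p = 21/20 ≈ 1.050; existence NOT certified by the union bound.


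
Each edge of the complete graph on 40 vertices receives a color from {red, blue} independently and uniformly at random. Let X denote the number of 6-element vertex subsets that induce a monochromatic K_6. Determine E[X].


Let X = Σ_S X_S over the C(40, 6) = 3838380 subsets S of size 6, where X_S = 1 if the K_6 on S is monochromatic.
For a fixed S, the K_6 on S has C(6, 2) = 15 edges. P[all 15 edges red] = (1/2)^15, and likewise for blue, so P[monochromatic] = 2·(1/2)^15 = 2^{1 − 15} = 1/16384.
By linearity: E[X] = C(40, 6) · 2^{1 − 15} = 3838380 · 1/16384 = 959595/4096.
Numerically: E[X] ≈ 234.27612.

E[X] = C(40,6)·2^(1−C(6,2)) = 959595/4096 ≈ 234.27612.


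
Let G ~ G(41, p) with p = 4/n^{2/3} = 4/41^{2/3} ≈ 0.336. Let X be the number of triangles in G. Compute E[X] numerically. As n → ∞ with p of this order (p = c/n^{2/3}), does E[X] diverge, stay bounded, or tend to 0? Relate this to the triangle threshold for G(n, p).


Number of potential triangles: C(41, 3) = 10660.
Each occurs with probability p³ ≈ (0.336)³ ≈ 3.80726e-02.
By linearity: E[X] = C(41, 3)·p³ ≈ 10660 · 3.80726e-02 ≈ 405.854.
Since α = 2/3 < 1, p = c/n^{2/3} ≫ 1/n is above the triangle threshold p ~ 1/n. Asymptotically E[X] ~ (c³/6)·n^{3(1−α)} = (4³/6)·n^{1} → ∞; triangles are abundant w.h.p.

E[X] ≈ 405.854; in regime p = Θ(1/n^{2/3}) E[X] diverges (above the triangle threshold p ~ 1/n).


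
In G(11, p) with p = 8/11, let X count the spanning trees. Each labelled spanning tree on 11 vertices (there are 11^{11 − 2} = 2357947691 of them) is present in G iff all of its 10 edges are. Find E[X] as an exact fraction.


K_11 has 11^{11 − 2} = 2357947691 labelled spanning trees.
For each such spanning tree H, let X_H = 1 if all 10 edges of H are present in G. Then P[X_H = 1] = p^{10} = (8/11)^{10} = 1073741824/25937424601.
Summing the indicators: E[X] = Σ_H E[X_H] = 2357947691 · p^{10} = 2357947691 · 1073741824/25937424601 = 1073741824/11.
Numerically: E[X] ≈ 9.76129e+07.

E[X] = 2357947691 · (8/11)^{10} = 1073741824/11 ≈ 9.76129e+07.


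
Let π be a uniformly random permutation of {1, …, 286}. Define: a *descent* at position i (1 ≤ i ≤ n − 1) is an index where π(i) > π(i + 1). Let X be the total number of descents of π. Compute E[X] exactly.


Write X = Σ X_I over i = 1, …, 285, with X_I the indicator of one descent.
There are 285 indicators.
For each fixed i, the pair (π(i), π(i+1)) is a uniformly random ordered pair of distinct values from {1, …, 286}; by symmetry P[π(i) > π(i+1)] = 1/2.
By linearity: E[X] = 285 · (1/2) = (286 − 1) · (1/2) = 285/2 ≈ 142.50000.

E[X] = 285/2 = 142.50000.


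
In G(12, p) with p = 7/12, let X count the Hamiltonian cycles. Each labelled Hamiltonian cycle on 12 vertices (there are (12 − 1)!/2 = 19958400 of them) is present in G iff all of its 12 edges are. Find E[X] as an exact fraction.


K_12 has (12 − 1)!/2 = 19958400 labelled Hamiltonian cycles.
For each such Hamiltonian cycle H, let X_H = 1 if all 12 edges of H are present in G. Then P[X_H = 1] = p^{12} = (7/12)^{12} = 13841287201/8916100448256.
By linearity: E[X] = Σ_H E[X_H] = 19958400 · p^{12} = 19958400 · 13841287201/8916100448256 = 26644477861925/859963392.
Numerically: E[X] ≈ 30983.3.

E[X] = 19958400 · (7/12)^{12} = 26644477861925/859963392 ≈ 30983.3.


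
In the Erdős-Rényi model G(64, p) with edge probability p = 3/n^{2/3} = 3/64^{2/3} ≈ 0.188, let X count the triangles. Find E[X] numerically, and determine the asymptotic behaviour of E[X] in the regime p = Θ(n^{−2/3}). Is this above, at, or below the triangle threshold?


Number of potential triangles: C(64, 3) = 41664.
Each occurs with probability p³ ≈ (0.188)³ ≈ 6.59180e-03.
By linearity: E[X] = C(64, 3)·p³ ≈ 41664 · 6.59180e-03 ≈ 274.641.
Since α = 2/3 < 1, p = c/n^{2/3} ≫ 1/n is above the triangle threshold p ~ 1/n. Asymptotically E[X] ~ (c³/6)·n^{3(1−α)} = (3³/6)·n^{1} → ∞; triangles are abundant w.h.p.

E[X] ≈ 274.641; in regime p = Θ(1/n^{2/3}) E[X] diverges (above the triangle threshold p ~ 1/n).
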